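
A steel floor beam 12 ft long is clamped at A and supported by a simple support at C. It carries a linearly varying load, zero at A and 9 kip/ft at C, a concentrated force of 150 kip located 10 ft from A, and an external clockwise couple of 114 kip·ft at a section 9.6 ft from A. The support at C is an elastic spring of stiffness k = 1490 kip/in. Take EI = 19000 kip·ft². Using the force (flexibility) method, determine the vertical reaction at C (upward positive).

Release the roller at C. Primary structure: cantilever fixed at A.
Deflection at C on the released cantilever, summing each load's contribution:
  triangular load, peak 9 at the free end: 11w₀L⁴/(120EI) = 17107/EI
  point load 150 at a = 10: Pa²(3L − a)/(6EI) = 65000/EI
  clockwise couple 114 at a = 9.6: M₀a(2L − a)/(2EI) = 7880/EI
  δ_0 = 89987/EI
Tip deflection under a unit load at C: L³/(3EI) = 576/EI.
With EI = 19000 kip·ft²: δ_0 = 4.7362 ft and δ_{CC} = 0.030316 ft/kip.
Compatibility — the spring shortens by R_C/k under the reaction it provides: δ_0 − R_C·δ_{CC} = R_C/k. With 1/k = 1/(1490×12) ft/kip = 0.000056 ft/kip, R_C = δ_0 / (δ_{CC} + 1/k) = 4.7362 / (0.030316 + 0.000056) = 155.9 kip.

R_C = 155.9 kip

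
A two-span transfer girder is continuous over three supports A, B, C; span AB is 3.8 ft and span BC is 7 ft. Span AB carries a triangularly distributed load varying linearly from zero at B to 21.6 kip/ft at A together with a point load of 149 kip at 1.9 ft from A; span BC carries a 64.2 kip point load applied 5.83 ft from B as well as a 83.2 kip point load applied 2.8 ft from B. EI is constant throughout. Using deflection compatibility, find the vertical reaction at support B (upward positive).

Insert a hinge at B; M_B is the redundant, and each span becomes simply supported.
End slopes at the hinge B, treating each span as simply supported:
  span AB: triangular load, peak 21.6: 7w₀L³/(360EI) = 23.05/EI
  span AB: point load 149 at a = 1.9: Pab(L + a)/(6LEI) = 134.5/EI
  span BC: point load 64.2 at a = 5.83: Pab(L + b)/(6LEI) = 85.18/EI
  span BC: point load 83.2 at a = 2.8: Pab(L + b)/(6LEI) = 260.9/EI
  relative rotation θ_0 = (157.5 + 346.1)/EI = 503.6/EI
A unit hogging moment at B produces rotation L₁/(3EI) + L₂/(3EI) = 3.6/EI.
Compatibility: M_B·(L₁+L₂)/(3EI) = θ_0, giving M_B = 139.9 kip·ft (hogging).
Span AB, ΣM about A with M_B applied at B: R_B^{AB}·3.8 = 335.1 + 139.9, so R_B^{AB} = 125 kip and R_A = 190 − 125 = 65.05 kip.
Span BC, ΣM about C: R_B^{BC}·7 = 424.6 + 139.9, so R_B^{BC} = 80.64 kip and R_C = 147.4 − 80.64 = 66.76 kip.
R_B = 125 + 80.64 = 205.6 kip.

R_B = 205.6 kip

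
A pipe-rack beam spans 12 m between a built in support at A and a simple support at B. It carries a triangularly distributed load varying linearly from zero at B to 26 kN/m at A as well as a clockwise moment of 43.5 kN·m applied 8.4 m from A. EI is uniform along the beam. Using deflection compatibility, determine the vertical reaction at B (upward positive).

R_B = 36.15 kN

Choose R_B as the redundant. The primary structure is the cantilever fixed at A.
Primary-structure tip deflection at B by superposition:
  triangular load, peak 26 at the fixed end: w₀L⁴/(30EI) = 17971/EI
  clockwise couple 43.5 at a = 8.4: M₀a(2L − a)/(2EI) = 2850/EI
  δ_0 = 20821/EI
Tip deflection under a unit load at B: L³/(3EI) = 576/EI.
Compatibility at B: δ_0 − R_B·δ_{BB} = 0, so R_B = 20821/576 = 36.15 kN.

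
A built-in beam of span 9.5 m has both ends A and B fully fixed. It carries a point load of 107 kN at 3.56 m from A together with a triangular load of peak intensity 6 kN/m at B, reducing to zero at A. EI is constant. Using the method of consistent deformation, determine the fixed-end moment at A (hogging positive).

M_A = 167 kN·m

Take the two fixed-end moments M_A, M_B as redundants; the released structure is the simple span AB.
End rotations of the released simple span under the applied load (×1/EI):
  at A: point load 107 at a = 3.56: Pab(L + b)/(6LEI) = 612.9/EI
  at B: point load 107 at a = 3.56: Pab(L + a)/(6LEI) = 518.4/EI
  at A: triangular load, peak 6: 7w₀L³/(360EI) = 100/EI
  at B: triangular load, peak 6: w₀L³/(45EI) = 114.3/EI
  θ_A0 = 712.9/EI,  θ_B0 = 632.7/EI
Flexibility coefficients: a unit moment at one end gives L/(3EI) there and L/(6EI) at the far end, so f₁₁ = f₂₂ = 3.167/EI and f₁₂ = f₂₁ = 1.583/EI.
Compatibility — zero rotation at each built-in end:
  3.167 M_A + 1.583 M_B = 712.9
  1.583 M_A + 3.167 M_B = 632.7
Solving the pair gives M_A = 167 kN·m and M_B = 116.3 kN·m (hogging).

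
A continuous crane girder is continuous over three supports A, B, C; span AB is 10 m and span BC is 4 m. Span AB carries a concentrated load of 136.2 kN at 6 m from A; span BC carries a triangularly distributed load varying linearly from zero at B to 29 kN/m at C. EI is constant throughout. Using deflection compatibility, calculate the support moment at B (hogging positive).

M_B = 194.5 kN·m

Insert a hinge at B; M_B is the redundant, and each span becomes simply supported.
Rotations at B on the released spans (each span's end-slope, ×1/EI):
  span AB: point load 136.2 at a = 6: Pab(L + a)/(6LEI) = 871.7/EI
  span BC: triangular load, peak 29: 7w₀L³/(360EI) = 36.09/EI
  relative rotation θ_0 = (871.7 + 36.09)/EI = 907.8/EI
A unit hogging moment at B produces rotation L₁/(3EI) + L₂/(3EI) = 4.667/EI.
Slope continuity at B: θ_0 = M_B·4.667/EI, so M_B = 907.8/4.667 = 194.5 kN·m (hogging).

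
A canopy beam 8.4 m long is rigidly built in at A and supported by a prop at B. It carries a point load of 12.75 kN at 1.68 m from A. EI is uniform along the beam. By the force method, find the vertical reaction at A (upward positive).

Choose R_B as the redundant. The primary structure is the cantilever fixed at A.
Downward deflection at the released point B due to the loads:
  point load 12.75 at a = 1.68: Pa²(3L − a)/(6EI) = 141.1/EI
Tip deflection under a unit load at B: L³/(3EI) = 197.6/EI.
The prop prevents deflection at B: R_B = δ_0/δ_{BB} = 141.1/197.6 = 0.714 kN.
Vertical equilibrium: R_A = ΣP − R_B = 12.75 − 0.714 = 12.04 kN.

R_A = 12.04 kN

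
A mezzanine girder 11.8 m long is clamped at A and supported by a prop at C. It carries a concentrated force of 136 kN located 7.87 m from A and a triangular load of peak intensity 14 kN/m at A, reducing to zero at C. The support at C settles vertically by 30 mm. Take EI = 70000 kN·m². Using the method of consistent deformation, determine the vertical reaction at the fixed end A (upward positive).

Release the roller at C. Primary structure: cantilever fixed at A.
Free-end deflection of the primary structure under the applied loading (downward +):
  point load 136 at a = 7.87: Pa²(3L − a)/(6EI) = 38649/EI
  triangular load, peak 14 at the fixed end: w₀L⁴/(30EI) = 9048/EI
  δ_0 = 47697/EI
Flexibility coefficient — unit upward force at C: δ_{CC} = L³/(3EI) = 547.7/EI.
With EI = 70000 kN·m²: δ_0 = 0.68139 m and δ_{CC} = 0.007824 m/kN.
Compatibility — the beam at C must follow the support down by 0.03 m: δ_0 − R_C·δ_{CC} = 0.03, so R_C = (0.68139 − 0.03)/0.007824 = 83.26 kN.
Vertical equilibrium: R_A = ΣP − R_C = 218.6 − 83.26 = 135.3 kN.

R_A = 135.3 kN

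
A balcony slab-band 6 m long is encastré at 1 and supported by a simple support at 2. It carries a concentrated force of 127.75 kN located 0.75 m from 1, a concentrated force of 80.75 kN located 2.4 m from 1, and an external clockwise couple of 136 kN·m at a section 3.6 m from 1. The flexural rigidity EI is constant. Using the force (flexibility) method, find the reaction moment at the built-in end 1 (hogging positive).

Remove the prop at 2; the released (primary) structure is a cantilever built in at 1.
Downward deflection at the released point 2 due to the loads:
  point load 127.75 at a = 0.75: Pa²(3L − a)/(6EI) = 206.6/EI
  point load 80.75 at a = 2.4: Pa²(3L − a)/(6EI) = 1209/EI
  clockwise couple 136 at a = 3.6: M₀a(2L − a)/(2EI) = 2056/EI
  δ_0 = 3472/EI
Flexibility coefficient — unit upward force at 2: δ_{22} = L³/(3EI) = 72/EI.
The prop prevents deflection at 2: R_2 = δ_0/δ_{22} = 3472/72 = 48.23 kN.
Moment equilibrium about 1: M_1 = Σ(load moments about 1) − R_2·L = 425.6 − 48.23×6 = 136.3 kN·m.

M_1 = 136.3 kN·m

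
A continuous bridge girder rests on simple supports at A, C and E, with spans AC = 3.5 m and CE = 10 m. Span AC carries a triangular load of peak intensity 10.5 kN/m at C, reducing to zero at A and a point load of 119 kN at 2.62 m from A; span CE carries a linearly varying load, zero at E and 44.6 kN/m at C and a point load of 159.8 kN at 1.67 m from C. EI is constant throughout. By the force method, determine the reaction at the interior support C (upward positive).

R_C = 534 kN

Take M_C as the redundant. Released structure: two simple spans AC and CE with a hinge at C.
Rotations at C on the released spans (each span's end-slope, ×1/EI):
  span AC: triangular load, peak 10.5: w₀L³/(45EI) = 10/EI
  span AC: point load 119 at a = 2.62: Pab(L + a)/(6LEI) = 79.96/EI
  span CE: triangular load, peak 44.6: w₀L³/(45EI) = 991.1/EI
  span CE: point load 159.8 at a = 1.67: Pab(L + b)/(6LEI) = 679.1/EI
  relative rotation θ_0 = (89.96 + 1670)/EI = 1760/EI
A unit hogging moment at C produces rotation L₁/(3EI) + L₂/(3EI) = 4.5/EI.
Slope continuity at C: θ_0 = M_C·4.5/EI, so M_C = 1760/4.5 = 391.2 kN·m (hogging).
Span AC, ΣM about A with M_C applied at C: R_C^{AC}·3.5 = 354.7 + 391.2, so R_C^{AC} = 213.1 kN and R_A = 137.4 − 213.1 = -75.71 kN.
Span CE, ΣM about E: R_C^{CE}·10 = 2818 + 391.2, so R_C^{CE} = 320.9 kN and R_E = 382.8 − 320.9 = 61.9 kN.
R_C = 213.1 + 320.9 = 534 kN.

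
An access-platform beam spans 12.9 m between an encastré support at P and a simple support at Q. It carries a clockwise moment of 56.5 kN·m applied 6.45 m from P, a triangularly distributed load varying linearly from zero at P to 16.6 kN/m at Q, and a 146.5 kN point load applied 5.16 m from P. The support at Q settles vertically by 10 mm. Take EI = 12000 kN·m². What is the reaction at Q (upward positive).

R_Q = 94.12 kN

Remove the prop at Q; the released (primary) structure is a cantilever built in at P.
Free-end deflection of the primary structure under the applied loading (downward +):
  clockwise couple 56.5 at a = 6.45: M₀a(2L − a)/(2EI) = 3526/EI
  triangular load, peak 16.6 at the free end: 11w₀L⁴/(120EI) = 42138/EI
  point load 146.5 at a = 5.16: Pa²(3L − a)/(6EI) = 21805/EI
  δ_0 = 67469/EI
Tip deflection under a unit load at Q: L³/(3EI) = 715.6/EI.
With EI = 12000 kN·m²: δ_0 = 5.6224 m and δ_{QQ} = 0.05963 m/kN.
Compatibility — the beam at Q must follow the support down by 0.01 m: δ_0 − R_Q·δ_{QQ} = 0.01, so R_Q = (5.6224 − 0.01)/0.05963 = 94.12 kN.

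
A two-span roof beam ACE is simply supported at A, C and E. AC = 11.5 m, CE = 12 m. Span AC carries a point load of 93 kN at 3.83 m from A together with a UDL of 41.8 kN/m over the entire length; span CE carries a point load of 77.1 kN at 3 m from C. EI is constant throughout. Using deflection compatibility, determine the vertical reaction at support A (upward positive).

Release continuity at C by inserting a hinge; the redundant is the internal moment M_C. The primary structure is two simply-supported spans AC and CE.
Discontinuity in slope at C on the released structure — sum the simple-span end rotations:
  span AC: point load 93 at a = 3.83: Pab(L + a)/(6LEI) = 607/EI
  span AC: UDL 41.8: wL³/(24EI) = 2649/EI
  span CE: point load 77.1 at a = 3: Pab(L + b)/(6LEI) = 607.2/EI
  relative rotation θ_0 = (3256 + 607.2)/EI = 3863/EI
A unit hogging moment at C produces rotation L₁/(3EI) + L₂/(3EI) = 7.833/EI.
Slope continuity at C: θ_0 = M_C·7.833/EI, so M_C = 3863/7.833 = 493.1 kN·m (hogging).
Span AC, ΣM about A with M_C applied at C: R_C^{AC}·11.5 = 3120 + 493.1, so R_C^{AC} = 314.2 kN and R_A = 573.7 − 314.2 = 259.5 kN.

R_A = 259.5 kN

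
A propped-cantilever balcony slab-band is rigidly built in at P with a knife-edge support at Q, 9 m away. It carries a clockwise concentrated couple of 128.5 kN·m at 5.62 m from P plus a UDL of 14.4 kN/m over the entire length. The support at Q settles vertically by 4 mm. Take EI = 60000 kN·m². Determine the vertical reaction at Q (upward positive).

R_Q = 66.01 kN

Remove the prop at Q; the released (primary) structure is a cantilever built in at P.
Free-end deflection of the primary structure under the applied loading (downward +):
  clockwise couple 128.5 at a = 5.62: M₀a(2L − a)/(2EI) = 4470/EI
  UDL 14.4: wL⁴/(8EI) = 11810/EI
  δ_0 = 16280/EI
Flexibility coefficient — unit upward force at Q: δ_{QQ} = L³/(3EI) = 243/EI.
With EI = 60000 kN·m²: δ_0 = 0.27133 m and δ_{QQ} = 0.00405 m/kN.
Compatibility — the beam at Q must follow the support down by 0.004 m: δ_0 − R_Q·δ_{QQ} = 0.004, so R_Q = (0.27133 − 0.004)/0.00405 = 66.01 kN.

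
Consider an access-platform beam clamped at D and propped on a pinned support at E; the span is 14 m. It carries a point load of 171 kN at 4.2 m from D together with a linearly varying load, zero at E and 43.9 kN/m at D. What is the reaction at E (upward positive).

Remove the prop at E; the released (primary) structure is a cantilever built in at D.
Primary-structure tip deflection at E by superposition:
  point load 171 at a = 4.2: Pa²(3L − a)/(6EI) = 19004/EI
  triangular load, peak 43.9 at the fixed end: w₀L⁴/(30EI) = 56215/EI
  δ_0 = 75219/EI
Tip deflection under a unit load at E: L³/(3EI) = 914.7/EI.
Compatibility at E: δ_0 − R_E·δ_{EE} = 0, so R_E = 75219/914.7 = 82.24 kN.

R_E = 82.24 kN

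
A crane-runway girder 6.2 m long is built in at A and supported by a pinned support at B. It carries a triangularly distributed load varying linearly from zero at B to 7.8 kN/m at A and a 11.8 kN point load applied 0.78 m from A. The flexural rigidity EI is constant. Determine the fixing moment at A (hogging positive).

Remove the prop at B; the released (primary) structure is a cantilever built in at A.
Downward deflection at the released point B due to the loads:
  triangular load, peak 7.8 at the fixed end: w₀L⁴/(30EI) = 384.2/EI
  point load 11.8 at a = 0.78: Pa²(3L − a)/(6EI) = 21.32/EI
  δ_0 = 405.5/EI
Flexibility coefficient — unit upward force at B: δ_{BB} = L³/(3EI) = 79.44/EI.
Compatibility at B: δ_0 − R_B·δ_{BB} = 0, so R_B = 405.5/79.44 = 5.104 kN.
Moment equilibrium about A: M_A = Σ(load moments about A) − R_B·L = 59.18 − 5.104×6.2 = 27.53 kN·m.

M_A = 27.53 kN·m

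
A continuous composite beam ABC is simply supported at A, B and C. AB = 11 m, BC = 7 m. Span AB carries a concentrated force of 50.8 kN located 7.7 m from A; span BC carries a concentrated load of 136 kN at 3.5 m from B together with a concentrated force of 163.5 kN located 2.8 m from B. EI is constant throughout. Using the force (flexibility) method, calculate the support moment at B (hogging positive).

Release continuity at B by inserting a hinge; the redundant is the internal moment M_B. The primary structure is two simply-supported spans AB and BC.
Rotations at B on the released spans (each span's end-slope, ×1/EI):
  span AB: point load 50.8 at a = 7.7: Pab(L + a)/(6LEI) = 365.7/EI
  span BC: point load 136 at a = 3.5: Pab(L + b)/(6LEI) = 416.5/EI
  span BC: point load 163.5 at a = 2.8: Pab(L + b)/(6LEI) = 512.7/EI
  relative rotation θ_0 = (365.7 + 929.2)/EI = 1295/EI
A unit hogging moment at B produces rotation L₁/(3EI) + L₂/(3EI) = 6/EI.
Slope continuity at B: θ_0 = M_B·6/EI, so M_B = 1295/6 = 215.8 kN·m (hogging).

M_B = 215.8 kN·m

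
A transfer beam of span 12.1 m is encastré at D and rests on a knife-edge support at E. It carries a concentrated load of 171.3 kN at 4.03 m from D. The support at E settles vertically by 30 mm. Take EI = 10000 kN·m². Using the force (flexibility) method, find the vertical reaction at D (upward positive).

R_D = 146.5 kN

Choose R_E as the redundant. The primary structure is the cantilever fixed at D.
Deflection at E on the released cantilever, summing each load's contribution:
  point load 171.3 at a = 4.03: Pa²(3L − a)/(6EI) = 14963/EI
Tip deflection under a unit load at E: L³/(3EI) = 590.5/EI.
With EI = 10000 kN·m²: δ_0 = 1.4963 m and δ_{EE} = 0.059052 m/kN.
Compatibility — the beam at E must follow the support down by 0.03 m: δ_0 − R_E·δ_{EE} = 0.03, so R_E = (1.4963 − 0.03)/0.059052 = 24.83 kN.
Vertical equilibrium: R_D = ΣP − R_E = 171.3 − 24.83 = 146.5 kN.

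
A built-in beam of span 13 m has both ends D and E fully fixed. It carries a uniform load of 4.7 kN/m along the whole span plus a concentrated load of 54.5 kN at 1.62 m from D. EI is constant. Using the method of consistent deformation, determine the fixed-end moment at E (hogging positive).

M_E = 75.82 kN·m

Take the two fixed-end moments M_D, M_E as redundants; the released structure is the simple span DE.
On the primary (simply-supported) span, the end slopes from the loading are:
  at D: UDL 4.7: wL³/(24EI) = 430.2/EI
  at E: UDL 4.7: wL³/(24EI) = 430.2/EI
  at D: point load 54.5 at a = 1.62: Pab(L + b)/(6LEI) = 314/EI
  at E: point load 54.5 at a = 1.62: Pab(L + a)/(6LEI) = 188.3/EI
  θ_D0 = 744.3/EI,  θ_E0 = 618.6/EI
Flexibility coefficients: a unit moment at one end gives L/(3EI) there and L/(6EI) at the far end, so f₁₁ = f₂₂ = 4.333/EI and f₁₂ = f₂₁ = 2.167/EI.
Compatibility — zero rotation at each built-in end:
  4.333 M_D + 2.167 M_E = 744.3
  2.167 M_D + 4.333 M_E = 618.6
Solving the pair gives M_D = 133.8 kN·m and M_E = 75.82 kN·m (hogging).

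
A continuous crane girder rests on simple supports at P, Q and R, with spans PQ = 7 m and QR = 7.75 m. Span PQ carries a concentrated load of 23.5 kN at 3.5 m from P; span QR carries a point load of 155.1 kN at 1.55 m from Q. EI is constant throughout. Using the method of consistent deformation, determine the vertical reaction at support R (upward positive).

R_R = 17.4 kN

Take M_Q as the redundant. Released structure: two simple spans PQ and QR with a hinge at Q.
Rotations at Q on the released spans (each span's end-slope, ×1/EI):
  span PQ: point load 23.5 at a = 3.5: Pab(L + a)/(6LEI) = 71.97/EI
  span QR: point load 155.1 at a = 1.55: Pab(L + b)/(6LEI) = 447.2/EI
  relative rotation θ_0 = (71.97 + 447.2)/EI = 519.1/EI
A unit hogging moment at Q produces rotation L₁/(3EI) + L₂/(3EI) = 4.917/EI.
Slope continuity at Q: θ_0 = M_Q·4.917/EI, so M_Q = 519.1/4.917 = 105.6 kN·m (hogging).
Span QR, ΣM about R: R_Q^{QR}·7.75 = 961.6 + 105.6, so R_Q^{QR} = 137.7 kN and R_R = 155.1 − 137.7 = 17.4 kN.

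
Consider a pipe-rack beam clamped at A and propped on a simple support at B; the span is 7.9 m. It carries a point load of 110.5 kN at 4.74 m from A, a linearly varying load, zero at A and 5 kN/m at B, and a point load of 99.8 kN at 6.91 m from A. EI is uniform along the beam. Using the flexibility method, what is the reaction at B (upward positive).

Take the reaction at B as the redundant and release it; the primary structure is a cantilever fixed at A.
Deflection at B on the released cantilever, summing each load's contribution:
  point load 110.5 at a = 4.74: Pa²(3L − a)/(6EI) = 7845/EI
  triangular load, peak 5 at the free end: 11w₀L⁴/(120EI) = 1785/EI
  point load 99.8 at a = 6.91: Pa²(3L − a)/(6EI) = 13335/EI
  δ_0 = 22965/EI
Flexibility coefficient — unit upward force at B: δ_{BB} = L³/(3EI) = 164.3/EI.
The prop prevents deflection at B: R_B = δ_0/δ_{BB} = 22965/164.3 = 139.7 kN.

R_B = 139.7 kN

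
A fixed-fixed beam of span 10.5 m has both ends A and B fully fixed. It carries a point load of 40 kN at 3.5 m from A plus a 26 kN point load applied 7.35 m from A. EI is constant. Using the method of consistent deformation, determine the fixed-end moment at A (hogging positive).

M_A = 79.42 kN·m

Release both end moments; the primary structure is a simply-supported span AB with redundants M_A and M_B.
On the primary (simply-supported) span, the end slopes from the loading are:
  at A: point load 40 at a = 3.5: Pab(L + b)/(6LEI) = 272.2/EI
  at B: point load 40 at a = 3.5: Pab(L + a)/(6LEI) = 217.8/EI
  at A: point load 26 at a = 7.35: Pab(L + b)/(6LEI) = 130.4/EI
  at B: point load 26 at a = 7.35: Pab(L + a)/(6LEI) = 170.6/EI
  θ_A0 = 402.6/EI,  θ_B0 = 388.3/EI
Flexibility coefficients: a unit moment at one end gives L/(3EI) there and L/(6EI) at the far end, so f₁₁ = f₂₂ = 3.5/EI and f₁₂ = f₂₁ = 1.75/EI.
Compatibility — zero rotation at each built-in end:
  3.5 M_A + 1.75 M_B = 402.6
  1.75 M_A + 3.5 M_B = 388.3
Solving the pair gives M_A = 79.42 kN·m and M_B = 71.24 kN·m (hogging).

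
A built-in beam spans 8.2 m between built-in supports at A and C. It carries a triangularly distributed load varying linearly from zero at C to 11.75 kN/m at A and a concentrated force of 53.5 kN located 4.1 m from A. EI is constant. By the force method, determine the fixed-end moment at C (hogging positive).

Release both end moments; the primary structure is a simply-supported span AC with redundants M_A and M_C.
Simple-span end rotations at A and C under the given loads:
  at A: triangular load, peak 11.75: w₀L³/(45EI) = 144/EI
  at C: triangular load, peak 11.75: 7w₀L³/(360EI) = 126/EI
  at A: point load 53.5 at a = 4.1: Pab(L + b)/(6LEI) = 224.8/EI
  at C: point load 53.5 at a = 4.1: Pab(L + a)/(6LEI) = 224.8/EI
  θ_A0 = 368.8/EI,  θ_C0 = 350.8/EI
Flexibility coefficients: a unit moment at one end gives L/(3EI) there and L/(6EI) at the far end, so f₁₁ = f₂₂ = 2.733/EI and f₁₂ = f₂₁ = 1.367/EI.
Compatibility — zero rotation at each built-in end:
  2.733 M_A + 1.367 M_C = 368.8
  1.367 M_A + 2.733 M_C = 350.8
Solving the pair gives M_A = 94.34 kN·m and M_C = 81.17 kN·m (hogging).

M_C = 81.17 kN·m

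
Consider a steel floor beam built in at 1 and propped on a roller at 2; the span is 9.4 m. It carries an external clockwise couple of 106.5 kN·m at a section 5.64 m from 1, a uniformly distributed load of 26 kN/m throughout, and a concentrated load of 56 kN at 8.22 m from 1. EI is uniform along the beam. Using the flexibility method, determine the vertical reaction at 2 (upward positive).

R_2 = 151.4 kN

Remove the prop at 2; the released (primary) structure is a cantilever built in at 1.
Primary-structure tip deflection at 2 by superposition:
  clockwise couple 106.5 at a = 5.64: M₀a(2L − a)/(2EI) = 3952/EI
  UDL 26: wL⁴/(8EI) = 25374/EI
  point load 56 at a = 8.22: Pa²(3L − a)/(6EI) = 12600/EI
  δ_0 = 41927/EI
Tip deflection under a unit load at 2: L³/(3EI) = 276.9/EI.
Compatibility at 2: δ_0 − R_2·δ_{22} = 0, so R_2 = 41927/276.9 = 151.4 kN.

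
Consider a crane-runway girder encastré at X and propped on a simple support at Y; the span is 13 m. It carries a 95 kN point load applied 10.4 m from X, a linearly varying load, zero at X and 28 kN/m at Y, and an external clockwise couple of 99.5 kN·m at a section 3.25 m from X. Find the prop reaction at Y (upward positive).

R_Y = 172 kN

Choose R_Y as the redundant. The primary structure is the cantilever fixed at X.
Downward deflection at the released point Y due to the loads:
  point load 95 at a = 10.4: Pa²(3L − a)/(6EI) = 48978/EI
  triangular load, peak 28 at the free end: 11w₀L⁴/(120EI) = 73307/EI
  clockwise couple 99.5 at a = 3.25: M₀a(2L − a)/(2EI) = 3678/EI
  δ_0 = 125963/EI
Flexibility coefficient — unit upward force at Y: δ_{YY} = L³/(3EI) = 732.3/EI.
The prop prevents deflection at Y: R_Y = δ_0/δ_{YY} = 125963/732.3 = 172 kN.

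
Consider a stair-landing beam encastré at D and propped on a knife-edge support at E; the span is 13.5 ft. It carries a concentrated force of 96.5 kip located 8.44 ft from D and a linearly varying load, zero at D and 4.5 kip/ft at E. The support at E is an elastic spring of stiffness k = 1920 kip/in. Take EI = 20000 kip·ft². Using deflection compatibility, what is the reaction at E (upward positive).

Remove the prop at E; the released (primary) structure is a cantilever built in at D.
Deflection at E on the released cantilever, summing each load's contribution:
  point load 96.5 at a = 8.44: Pa²(3L − a)/(6EI) = 36730/EI
  triangular load, peak 4.5 at the free end: 11w₀L⁴/(120EI) = 13701/EI
  δ_0 = 50432/EI
Flexibility coefficient — unit upward force at E: δ_{EE} = L³/(3EI) = 820.1/EI.
With EI = 20000 kip·ft²: δ_0 = 2.5216 ft and δ_{EE} = 0.041006 ft/kip.
Compatibility — the spring shortens by R_E/k under the reaction it provides: δ_0 − R_E·δ_{EE} = R_E/k. With 1/k = 1/(1920×12) ft/kip = 0.000043 ft/kip, R_E = δ_0 / (δ_{EE} + 1/k) = 2.5216 / (0.041006 + 0.000043) = 61.43 kip.

R_E = 61.43 kip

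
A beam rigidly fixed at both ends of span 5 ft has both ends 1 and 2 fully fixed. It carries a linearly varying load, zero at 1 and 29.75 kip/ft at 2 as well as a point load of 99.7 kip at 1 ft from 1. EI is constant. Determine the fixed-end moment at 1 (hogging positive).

Release both end moments; the primary structure is a simply-supported span 12 with redundants M_1 and M_2.
On the primary (simply-supported) span, the end slopes from the loading are:
  at 1: triangular load, peak 29.75: 7w₀L³/(360EI) = 72.31/EI
  at 2: triangular load, peak 29.75: w₀L³/(45EI) = 82.64/EI
  at 1: point load 99.7 at a = 1: Pab(L + b)/(6LEI) = 119.6/EI
  at 2: point load 99.7 at a = 1: Pab(L + a)/(6LEI) = 79.76/EI
  θ_10 = 191.9/EI,  θ_20 = 162.4/EI
Flexibility coefficients: a unit moment at one end gives L/(3EI) there and L/(6EI) at the far end, so f₁₁ = f₂₂ = 1.667/EI and f₁₂ = f₂₁ = 0.8333/EI.
Compatibility — zero rotation at each built-in end:
  1.667 M_1 + 0.8333 M_2 = 191.9
  0.8333 M_1 + 1.667 M_2 = 162.4
Solving the pair gives M_1 = 88.6 kip·ft and M_2 = 53.14 kip·ft (hogging).

M_1 = 88.6 kip·ft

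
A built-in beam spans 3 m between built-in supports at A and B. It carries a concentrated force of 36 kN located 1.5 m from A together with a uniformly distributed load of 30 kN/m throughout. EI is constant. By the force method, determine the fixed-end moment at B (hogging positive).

M_B = 36 kN·m

Take the two fixed-end moments M_A, M_B as redundants; the released structure is the simple span AB.
End rotations of the released simple span under the applied load (×1/EI):
  at A: point load 36 at a = 1.5: Pab(L + b)/(6LEI) = 20.25/EI
  at B: point load 36 at a = 1.5: Pab(L + a)/(6LEI) = 20.25/EI
  at A: UDL 30: wL³/(24EI) = 33.75/EI
  at B: UDL 30: wL³/(24EI) = 33.75/EI
  θ_A0 = 54/EI,  θ_B0 = 54/EI
Flexibility coefficients: a unit moment at one end gives L/(3EI) there and L/(6EI) at the far end, so f₁₁ = f₂₂ = 1/EI and f₁₂ = f₂₁ = 0.5/EI.
Compatibility — zero rotation at each built-in end:
  1 M_A + 0.5 M_B = 54
  0.5 M_A + 1 M_B = 54
Solving the pair gives M_A = 36 kN·m and M_B = 36 kN·m (hogging).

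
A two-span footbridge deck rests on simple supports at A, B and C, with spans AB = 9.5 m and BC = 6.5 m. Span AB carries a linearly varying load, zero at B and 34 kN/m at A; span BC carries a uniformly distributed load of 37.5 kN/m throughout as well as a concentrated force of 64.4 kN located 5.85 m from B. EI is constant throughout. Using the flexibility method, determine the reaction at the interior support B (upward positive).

R_B = 232.7 kN

Release continuity at B by inserting a hinge; the redundant is the internal moment M_B. The primary structure is two simply-supported spans AB and BC.
End slopes at the hinge B, treating each span as simply supported:
  span AB: triangular load, peak 34: 7w₀L³/(360EI) = 566.8/EI
  span BC: UDL 37.5: wL³/(24EI) = 429.1/EI
  span BC: point load 64.4 at a = 5.85: Pab(L + b)/(6LEI) = 44.89/EI
  relative rotation θ_0 = (566.8 + 474)/EI = 1041/EI
A unit hogging moment at B produces rotation L₁/(3EI) + L₂/(3EI) = 5.333/EI.
Slope continuity at B: θ_0 = M_B·5.333/EI, so M_B = 1041/5.333 = 195.2 kN·m (hogging).
Span AB, ΣM about A with M_B applied at B: R_B^{AB}·9.5 = 511.4 + 195.2, so R_B^{AB} = 74.38 kN and R_A = 161.5 − 74.38 = 87.12 kN.
Span BC, ΣM about C: R_B^{BC}·6.5 = 834 + 195.2, so R_B^{BC} = 158.3 kN and R_C = 308.1 − 158.3 = 149.8 kN.
R_B = 74.38 + 158.3 = 232.7 kN.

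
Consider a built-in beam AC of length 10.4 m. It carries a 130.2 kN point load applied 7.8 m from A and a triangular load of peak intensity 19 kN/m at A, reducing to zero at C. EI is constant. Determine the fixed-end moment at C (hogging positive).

Release both end moments; the primary structure is a simply-supported span AC with redundants M_A and M_C.
End rotations of the released simple span under the applied load (×1/EI):
  at A: point load 130.2 at a = 7.8: Pab(L + b)/(6LEI) = 550.1/EI
  at C: point load 130.2 at a = 7.8: Pab(L + a)/(6LEI) = 770.1/EI
  at A: triangular load, peak 19: w₀L³/(45EI) = 474.9/EI
  at C: triangular load, peak 19: 7w₀L³/(360EI) = 415.6/EI
  θ_A0 = 1025/EI,  θ_C0 = 1186/EI
Flexibility coefficients: a unit moment at one end gives L/(3EI) there and L/(6EI) at the far end, so f₁₁ = f₂₂ = 3.467/EI and f₁₂ = f₂₁ = 1.733/EI.
Compatibility — zero rotation at each built-in end:
  3.467 M_A + 1.733 M_C = 1025
  1.733 M_A + 3.467 M_C = 1186
Solving the pair gives M_A = 166.2 kN·m and M_C = 258.9 kN·m (hogging).

M_C = 258.9 kN·m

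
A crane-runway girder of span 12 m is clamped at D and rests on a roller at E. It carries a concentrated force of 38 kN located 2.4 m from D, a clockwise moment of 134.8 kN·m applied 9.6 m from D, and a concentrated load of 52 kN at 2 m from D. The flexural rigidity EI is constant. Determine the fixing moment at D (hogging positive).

Take the reaction at E as the redundant and release it; the primary structure is a cantilever fixed at D.
Free-end deflection of the primary structure under the applied loading (downward +):
  point load 38 at a = 2.4: Pa²(3L − a)/(6EI) = 1226/EI
  clockwise couple 134.8 at a = 9.6: M₀a(2L − a)/(2EI) = 9317/EI
  point load 52 at a = 2: Pa²(3L − a)/(6EI) = 1179/EI
  δ_0 = 11722/EI
Flexibility coefficient — unit upward force at E: δ_{EE} = L³/(3EI) = 576/EI.
The prop prevents deflection at E: R_E = δ_0/δ_{EE} = 11722/576 = 20.35 kN.
Moment equilibrium about D: M_D = Σ(load moments about D) − R_E·L = 330 − 20.35×12 = 85.8 kN·m.

M_D = 85.8 kN·m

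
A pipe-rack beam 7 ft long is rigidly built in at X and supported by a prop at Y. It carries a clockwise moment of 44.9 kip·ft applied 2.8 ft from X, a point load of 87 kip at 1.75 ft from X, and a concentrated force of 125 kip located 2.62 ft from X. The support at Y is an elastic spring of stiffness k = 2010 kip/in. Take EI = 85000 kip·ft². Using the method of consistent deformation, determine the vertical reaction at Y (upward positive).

Take the reaction at Y as the redundant and release it; the primary structure is a cantilever fixed at X.
Free-end deflection of the primary structure under the applied loading (downward +):
  clockwise couple 44.9 at a = 2.8: M₀a(2L − a)/(2EI) = 704/EI
  point load 87 at a = 1.75: Pa²(3L − a)/(6EI) = 854.8/EI
  point load 125 at a = 2.62: Pa²(3L − a)/(6EI) = 2628/EI
  δ_0 = 4187/EI
Tip deflection under a unit load at Y: L³/(3EI) = 114.3/EI.
With EI = 85000 kip·ft²: δ_0 = 0.049263 ft and δ_{YY} = 0.001345 ft/kip.
Compatibility — the spring shortens by R_Y/k under the reaction it provides: δ_0 − R_Y·δ_{YY} = R_Y/k. With 1/k = 1/(2010×12) ft/kip = 0.000041 ft/kip, R_Y = δ_0 / (δ_{YY} + 1/k) = 0.049263 / (0.001345 + 0.000041) = 35.53 kip.

R_Y = 35.53 kip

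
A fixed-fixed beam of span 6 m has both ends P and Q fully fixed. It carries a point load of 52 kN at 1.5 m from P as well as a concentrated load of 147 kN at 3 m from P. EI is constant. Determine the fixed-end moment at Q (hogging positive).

M_Q = 124.9 kN·m

Release both end moments; the primary structure is a simply-supported span PQ with redundants M_P and M_Q.
On the primary (simply-supported) span, the end slopes from the loading are:
  at P: point load 52 at a = 1.5: Pab(L + b)/(6LEI) = 102.4/EI
  at Q: point load 52 at a = 1.5: Pab(L + a)/(6LEI) = 73.12/EI
  at P: point load 147 at a = 3: Pab(L + b)/(6LEI) = 330.8/EI
  at Q: point load 147 at a = 3: Pab(L + a)/(6LEI) = 330.8/EI
  θ_P0 = 433.1/EI,  θ_Q0 = 403.9/EI
Flexibility coefficients: a unit moment at one end gives L/(3EI) there and L/(6EI) at the far end, so f₁₁ = f₂₂ = 2/EI and f₁₂ = f₂₁ = 1/EI.
Compatibility — zero rotation at each built-in end:
  2 M_P + 1 M_Q = 433.1
  1 M_P + 2 M_Q = 403.9
Solving the pair gives M_P = 154.1 kN·m and M_Q = 124.9 kN·m (hogging).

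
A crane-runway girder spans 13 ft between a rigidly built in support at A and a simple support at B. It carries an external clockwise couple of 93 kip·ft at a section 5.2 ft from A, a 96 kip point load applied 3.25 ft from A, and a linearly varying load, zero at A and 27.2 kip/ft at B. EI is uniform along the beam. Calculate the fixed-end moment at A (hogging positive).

M_A = 476.6 kip·ft

Choose R_B as the redundant. The primary structure is the cantilever fixed at A.
Primary-structure tip deflection at B by superposition:
  clockwise couple 93 at a = 5.2: M₀a(2L − a)/(2EI) = 5029/EI
  point load 96 at a = 3.25: Pa²(3L − a)/(6EI) = 6042/EI
  triangular load, peak 27.2 at the free end: 11w₀L⁴/(120EI) = 71212/EI
  δ_0 = 82283/EI
Flexibility coefficient — unit upward force at B: δ_{BB} = L³/(3EI) = 732.3/EI.
Compatibility at B: δ_0 − R_B·δ_{BB} = 0, so R_B = 82283/732.3 = 112.4 kip.
Moment equilibrium about A: M_A = Σ(load moments about A) − R_B·L = 1937 − 112.4×13 = 476.6 kip·ft.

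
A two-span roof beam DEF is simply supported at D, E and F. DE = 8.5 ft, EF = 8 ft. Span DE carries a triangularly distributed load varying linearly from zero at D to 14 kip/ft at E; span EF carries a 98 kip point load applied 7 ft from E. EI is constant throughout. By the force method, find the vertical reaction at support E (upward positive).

Insert a hinge at E; M_E is the redundant, and each span becomes simply supported.
End slopes at the hinge E, treating each span as simply supported:
  span DE: triangular load, peak 14: w₀L³/(45EI) = 191.1/EI
  span EF: point load 98 at a = 7: Pab(L + b)/(6LEI) = 128.6/EI
  relative rotation θ_0 = (191.1 + 128.6)/EI = 319.7/EI
A unit hogging moment at E produces rotation L₁/(3EI) + L₂/(3EI) = 5.5/EI.
Slope continuity at E: θ_0 = M_E·5.5/EI, so M_E = 319.7/5.5 = 58.12 kip·ft (hogging).
Span DE, ΣM about D with M_E applied at E: R_E^{DE}·8.5 = 337.2 + 58.12, so R_E^{DE} = 46.5 kip and R_D = 59.5 − 46.5 = 13 kip.
Span EF, ΣM about F: R_E^{EF}·8 = 98 + 58.12, so R_E^{EF} = 19.52 kip and R_F = 98 − 19.52 = 78.48 kip.
R_E = 46.5 + 19.52 = 66.02 kip.

R_E = 66.02 kip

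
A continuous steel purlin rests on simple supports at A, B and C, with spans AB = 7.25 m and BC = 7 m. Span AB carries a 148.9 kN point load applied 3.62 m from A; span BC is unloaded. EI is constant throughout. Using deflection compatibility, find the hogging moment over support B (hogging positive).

Release continuity at B by inserting a hinge; the redundant is the internal moment M_B. The primary structure is two simply-supported spans AB and BC.
End slopes at the hinge B, treating each span as simply supported:
  span AB: point load 148.9 at a = 3.62: Pab(L + a)/(6LEI) = 488.9/EI
  relative rotation θ_0 = (488.9 + 0)/EI = 488.9/EI
A unit hogging moment at B produces rotation L₁/(3EI) + L₂/(3EI) = 4.75/EI.
Slope continuity at B: θ_0 = M_B·4.75/EI, so M_B = 488.9/4.75 = 102.9 kN·m (hogging).

M_B = 102.9 kN·m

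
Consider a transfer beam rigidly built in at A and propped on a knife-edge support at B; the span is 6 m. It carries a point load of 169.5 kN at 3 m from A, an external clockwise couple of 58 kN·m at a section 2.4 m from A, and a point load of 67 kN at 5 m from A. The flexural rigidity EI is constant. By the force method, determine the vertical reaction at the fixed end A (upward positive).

R_A = 123.8 kN

Choose R_B as the redundant. The primary structure is the cantilever fixed at A.
Downward deflection at the released point B due to the loads:
  point load 169.5 at a = 3: Pa²(3L − a)/(6EI) = 3814/EI
  clockwise couple 58 at a = 2.4: M₀a(2L − a)/(2EI) = 668.2/EI
  point load 67 at a = 5: Pa²(3L − a)/(6EI) = 3629/EI
  δ_0 = 8111/EI
Flexibility coefficient — unit upward force at B: δ_{BB} = L³/(3EI) = 72/EI.
The prop prevents deflection at B: R_B = δ_0/δ_{BB} = 8111/72 = 112.7 kN.
Vertical equilibrium: R_A = ΣP − R_B = 236.5 − 112.7 = 123.8 kN.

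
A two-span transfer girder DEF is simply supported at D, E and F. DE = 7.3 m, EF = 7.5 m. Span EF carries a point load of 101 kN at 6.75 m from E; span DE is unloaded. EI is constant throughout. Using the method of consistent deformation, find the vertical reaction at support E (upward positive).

Take M_E as the redundant. Released structure: two simple spans DE and EF with a hinge at E.
Discontinuity in slope at E on the released structure — sum the simple-span end rotations:
  span EF: point load 101 at a = 6.75: Pab(L + b)/(6LEI) = 93.74/EI
  relative rotation θ_0 = (0 + 93.74)/EI = 93.74/EI
A unit hogging moment at E produces rotation L₁/(3EI) + L₂/(3EI) = 4.933/EI.
Compatibility: M_E·(L₁+L₂)/(3EI) = θ_0, giving M_E = 19 kN·m (hogging).
Span DE, ΣM about D with M_E applied at E: R_E^{DE}·7.3 = 0 + 19, so R_E^{DE} = 2.603 kN and R_D = 0 − 2.603 = -2.603 kN.
Span EF, ΣM about F: R_E^{EF}·7.5 = 75.75 + 19, so R_E^{EF} = 12.63 kN and R_F = 101 − 12.63 = 88.37 kN.
R_E = 2.603 + 12.63 = 15.24 kN.

R_E = 15.24 kN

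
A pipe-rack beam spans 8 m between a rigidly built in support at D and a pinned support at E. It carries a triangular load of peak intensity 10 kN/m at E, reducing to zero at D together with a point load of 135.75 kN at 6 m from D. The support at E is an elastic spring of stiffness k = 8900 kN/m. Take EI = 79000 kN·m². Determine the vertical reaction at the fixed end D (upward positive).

R_D = 73.18 kN

Take the reaction at E as the redundant and release it; the primary structure is a cantilever fixed at D.
Downward deflection at the released point E due to the loads:
  triangular load, peak 10 at the free end: 11w₀L⁴/(120EI) = 3755/EI
  point load 135.75 at a = 6: Pa²(3L − a)/(6EI) = 14661/EI
  δ_0 = 18416/EI
Flexibility coefficient — unit upward force at E: δ_{EE} = L³/(3EI) = 170.7/EI.
With EI = 79000 kN·m²: δ_0 = 0.23311 m and δ_{EE} = 0.00216 m/kN.
Compatibility — the spring shortens by R_E/k under the reaction it provides: δ_0 − R_E·δ_{EE} = R_E/k. With 1/k = 0.000112 m/kN, R_E = δ_0 / (δ_{EE} + 1/k) = 0.23311 / (0.00216 + 0.000112) = 102.6 kN.
Vertical equilibrium: R_D = ΣP − R_E = 175.8 − 102.6 = 73.18 kN.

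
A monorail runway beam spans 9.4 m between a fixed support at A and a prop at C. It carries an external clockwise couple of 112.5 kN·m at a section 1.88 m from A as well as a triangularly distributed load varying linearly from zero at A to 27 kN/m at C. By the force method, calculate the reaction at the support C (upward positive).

Remove the prop at C; the released (primary) structure is a cantilever built in at A.
Downward deflection at the released point C due to the loads:
  clockwise couple 112.5 at a = 1.88: M₀a(2L − a)/(2EI) = 1789/EI
  triangular load, peak 27 at the free end: 11w₀L⁴/(120EI) = 19324/EI
  δ_0 = 21113/EI
Flexibility coefficient — unit upward force at C: δ_{CC} = L³/(3EI) = 276.9/EI.
Compatibility at C: δ_0 − R_C·δ_{CC} = 0, so R_C = 21113/276.9 = 76.26 kN.

R_C = 76.26 kN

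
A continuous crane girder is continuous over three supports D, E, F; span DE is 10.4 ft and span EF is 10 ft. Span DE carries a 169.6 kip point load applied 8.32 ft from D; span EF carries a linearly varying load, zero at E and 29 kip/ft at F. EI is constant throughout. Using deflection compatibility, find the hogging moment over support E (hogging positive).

M_E = 212.4 kip·ft

Take M_E as the redundant. Released structure: two simple spans DE and EF with a hinge at E.
Discontinuity in slope at E on the released structure — sum the simple-span end rotations:
  span DE: point load 169.6 at a = 8.32: Pab(L + a)/(6LEI) = 880.5/EI
  span EF: triangular load, peak 29: 7w₀L³/(360EI) = 563.9/EI
  relative rotation θ_0 = (880.5 + 563.9)/EI = 1444/EI
A unit hogging moment at E produces rotation L₁/(3EI) + L₂/(3EI) = 6.8/EI.
Slope continuity at E: θ_0 = M_E·6.8/EI, so M_E = 1444/6.8 = 212.4 kip·ft (hogging).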